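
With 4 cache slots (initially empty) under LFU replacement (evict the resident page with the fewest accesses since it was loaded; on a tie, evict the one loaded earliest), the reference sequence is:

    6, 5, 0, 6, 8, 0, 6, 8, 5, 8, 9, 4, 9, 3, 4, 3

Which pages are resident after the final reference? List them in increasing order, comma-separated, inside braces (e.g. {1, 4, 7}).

{0, 3, 6, 8}

6 -> fault, frames [6]
5 -> fault, frames [6, 5]
0 -> fault, frames [6, 5, 0]
6 -> hit
8 -> fault, frames [6, 5, 0, 8]
0 -> hit
6 -> hit
8 -> hit
5 -> hit
8 -> hit
9 -> fault, evict 5, frames [6, 0, 8, 9]
4 -> fault, evict 9, frames [6, 0, 8, 4]
9 -> fault, evict 4, frames [6, 0, 8, 9]
3 -> fault, evict 9, frames [6, 0, 8, 3]
4 -> fault, evict 3, frames [6, 0, 8, 4]
3 -> fault, evict 4, frames [6, 0, 8, 3]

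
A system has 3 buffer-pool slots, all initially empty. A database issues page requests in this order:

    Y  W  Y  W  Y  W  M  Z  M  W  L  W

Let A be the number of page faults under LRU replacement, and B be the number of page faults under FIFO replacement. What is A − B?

Under LRU: F F . . . . F F . . F . → 5 faults.
Under FIFO: F F . . . . F F . . F F → 6 faults.
A − B = 5 − 6 = -1.

-1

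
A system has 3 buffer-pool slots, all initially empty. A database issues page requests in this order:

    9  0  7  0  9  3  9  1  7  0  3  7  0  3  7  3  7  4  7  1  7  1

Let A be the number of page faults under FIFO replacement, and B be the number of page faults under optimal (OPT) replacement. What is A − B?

4

Under FIFO: F F F . . F F F F F F . . . . . . F F F . . → 12 faults.
Under OPT: F F F . . F . F . F . . . . . . . F . F . . → 8 faults.
A − B = 12 − 8 = 4.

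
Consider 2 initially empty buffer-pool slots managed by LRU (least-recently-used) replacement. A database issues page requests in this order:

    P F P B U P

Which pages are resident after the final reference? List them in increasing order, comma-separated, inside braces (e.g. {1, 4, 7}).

{P, U}

P -> fault, frames [P]
F -> fault, frames [P, F]
P -> hit
B -> fault, evict F, frames [P, B]
U -> fault, evict P, frames [B, U]
P -> fault, evict B, frames [U, P]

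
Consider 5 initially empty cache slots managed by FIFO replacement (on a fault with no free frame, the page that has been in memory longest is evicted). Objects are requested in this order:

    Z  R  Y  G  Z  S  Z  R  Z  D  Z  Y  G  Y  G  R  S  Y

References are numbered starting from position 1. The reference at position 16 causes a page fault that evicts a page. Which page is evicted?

Y

pos 1: Z: miss, frames {Z}
pos 2: R: miss, frames {Z,R}
pos 3: Y: miss, frames {Z,R,Y}
pos 4: G: miss, frames {Z,R,Y,G}
pos 5: Z: hit
pos 6: S: miss, frames {Z,R,Y,G,S}
pos 7: Z: hit
pos 8: R: hit
pos 9: Z: hit
pos 10: D: miss, evict Z, frames {R,Y,G,S,D}
pos 11: Z: miss, evict R, frames {Y,G,S,D,Z}
pos 12: Y: hit
pos 13: G: hit
pos 14: Y: hit
pos 15: G: hit
pos 16: R: miss, evict Y, frames {G,S,D,Z,R}
At position 16, page Y is evicted.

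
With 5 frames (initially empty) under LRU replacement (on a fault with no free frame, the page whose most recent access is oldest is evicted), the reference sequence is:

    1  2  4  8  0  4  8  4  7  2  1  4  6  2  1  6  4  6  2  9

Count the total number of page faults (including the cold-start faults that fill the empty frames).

9

1 -> fault, frames [1]
2 -> fault, frames [1, 2]
4 -> fault, frames [1, 2, 4]
8 -> fault, frames [1, 2, 4, 8]
0 -> fault, frames [1, 2, 4, 8, 0]
4 -> hit
8 -> hit
4 -> hit
7 -> fault, evict 1, frames [2, 0, 8, 4, 7]
2 -> hit
1 -> fault, evict 0, frames [8, 4, 7, 2, 1]
4 -> hit
6 -> fault, evict 8, frames [7, 2, 1, 4, 6]
2 -> hit
1 -> hit
6 -> hit
4 -> hit
6 -> hit
2 -> hit
9 -> fault, evict 7, frames [1, 4, 6, 2, 9]
Page faults: 9.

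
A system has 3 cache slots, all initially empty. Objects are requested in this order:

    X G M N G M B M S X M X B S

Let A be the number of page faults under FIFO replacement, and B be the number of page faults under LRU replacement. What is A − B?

Under FIFO: F F F F . . F . F F F . F F → 10 faults.
Under LRU: F F F F . . F . F F . . F F → 9 faults.
A − B = 10 − 9 = 1.

1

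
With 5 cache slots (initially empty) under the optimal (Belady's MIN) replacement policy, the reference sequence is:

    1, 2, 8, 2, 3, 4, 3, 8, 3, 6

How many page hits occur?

1: miss, frames {1}
2: miss, frames {1,2}
8: miss, frames {1,2,8}
2: hit
3: miss, frames {1,2,8,3}
4: miss, frames {1,2,8,3,4}
3: hit
8: hit
3: hit
6: miss, evict 4, frames {1,2,8,3,6}
Hits: 4.

4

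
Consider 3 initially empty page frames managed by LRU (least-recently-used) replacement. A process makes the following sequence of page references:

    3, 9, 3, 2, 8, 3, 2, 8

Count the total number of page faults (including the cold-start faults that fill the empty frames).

4

3 -> miss, frames {3}
9 -> miss, frames {3,9}
3 -> hit
2 -> miss, frames {9,3,2}
8 -> miss, evict 9, frames {3,2,8}
3 -> hit
2 -> hit
8 -> hit
Page faults: 4.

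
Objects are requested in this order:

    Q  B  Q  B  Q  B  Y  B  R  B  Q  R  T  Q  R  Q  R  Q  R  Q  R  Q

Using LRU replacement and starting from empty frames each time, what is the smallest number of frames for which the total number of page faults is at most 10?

f=1: 22 faults
f=2: 9 faults
f=3: 6 faults
f=4: 5 faults
f=5: 5 faults
Smallest f with faults ≤ 10 is 2.

2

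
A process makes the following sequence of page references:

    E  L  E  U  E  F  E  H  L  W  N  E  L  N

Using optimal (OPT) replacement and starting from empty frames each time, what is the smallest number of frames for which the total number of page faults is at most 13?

f=1: 14 faults
f=2: 9 faults
f=3: 7 faults
f=4: 7 faults
f=5: 7 faults
f=6: 7 faults
f=7: 7 faults
Smallest f with faults ≤ 13 is 2.

2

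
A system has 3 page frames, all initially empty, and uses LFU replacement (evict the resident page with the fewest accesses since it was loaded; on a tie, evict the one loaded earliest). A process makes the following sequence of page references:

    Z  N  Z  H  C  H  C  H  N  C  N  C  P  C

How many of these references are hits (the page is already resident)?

8

Z: fault, frames [Z]
N: fault, frames [Z, N]
Z: hit
H: fault, frames [Z, N, H]
C: fault, evict N, frames [Z, H, C]
H: hit
C: hit
H: hit
N: fault, evict Z, frames [H, C, N]
C: hit
N: hit
C: hit
P: fault, evict N, frames [H, C, P]
C: hit
Hits: 8.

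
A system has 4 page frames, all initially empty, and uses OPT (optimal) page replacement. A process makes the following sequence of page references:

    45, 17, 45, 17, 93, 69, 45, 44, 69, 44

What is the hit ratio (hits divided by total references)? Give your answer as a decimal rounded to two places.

0.50

45: miss, frames {45}
17: miss, frames {45,17}
45: hit
17: hit
93: miss, frames {45,17,93}
69: miss, frames {45,17,93,69}
45: hit
44: miss, evict 93, frames {45,17,69,44}
69: hit
44: hit
Hits: 5 of 10 references → 5/10 = 0.5000.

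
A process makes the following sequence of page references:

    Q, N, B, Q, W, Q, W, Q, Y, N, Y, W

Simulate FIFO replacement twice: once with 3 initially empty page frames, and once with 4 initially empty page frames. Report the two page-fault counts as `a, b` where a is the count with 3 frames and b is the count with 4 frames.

3 frames: F F F . F F . . F F . F → 8 faults.
4 frames: F F F . F . . . F . . . → 5 faults.
5 < 8: adding a frame reduced faults, as is typical.

8, 5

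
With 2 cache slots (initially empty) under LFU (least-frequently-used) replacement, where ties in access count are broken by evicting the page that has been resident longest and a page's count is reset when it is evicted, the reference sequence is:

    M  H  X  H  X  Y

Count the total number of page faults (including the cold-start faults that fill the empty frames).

4

M -> miss, frames [M]
H -> miss, frames [M, H]
X -> miss, evict M, frames [H, X]
H -> hit
X -> hit
Y -> miss, evict H, frames [X, Y]
Page faults: 4.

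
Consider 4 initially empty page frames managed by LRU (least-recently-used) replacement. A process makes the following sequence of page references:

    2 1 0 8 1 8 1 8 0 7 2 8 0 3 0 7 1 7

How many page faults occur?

2 → fault, frames {2}
1 → fault, frames {2,1}
0 → fault, frames {2,1,0}
8 → fault, frames {2,1,0,8}
1 → hit
8 → hit
1 → hit
8 → hit
0 → hit
7 → fault, evict 2, frames {1,8,0,7}
2 → fault, evict 1, frames {8,0,7,2}
8 → hit
0 → hit
3 → fault, evict 7, frames {2,8,0,3}
0 → hit
7 → fault, evict 2, frames {8,3,0,7}
1 → fault, evict 8, frames {3,0,7,1}
7 → hit
Page faults: 9.

9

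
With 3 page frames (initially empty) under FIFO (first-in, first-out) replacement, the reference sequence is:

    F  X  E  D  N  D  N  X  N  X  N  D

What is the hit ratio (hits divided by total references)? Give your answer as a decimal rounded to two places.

F → miss, frames (F)
X → miss, frames (F X)
E → miss, frames (F X E)
D → miss, evict F, frames (X E D)
N → miss, evict X, frames (E D N)
D → hit
N → hit
X → miss, evict E, frames (D N X)
N → hit
X → hit
N → hit
D → hit
Hits: 6 of 12 references → 6/12 = 0.5000.

0.50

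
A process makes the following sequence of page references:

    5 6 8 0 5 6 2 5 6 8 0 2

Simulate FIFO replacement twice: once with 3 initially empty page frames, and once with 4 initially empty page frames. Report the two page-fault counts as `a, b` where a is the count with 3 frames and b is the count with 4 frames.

9, 10

3 frames: F F F F F F F . . F F . → 9 faults.
4 frames: F F F F . . F F F F F F → 10 faults.
10 > 9: adding a frame increased faults — Belady's anomaly.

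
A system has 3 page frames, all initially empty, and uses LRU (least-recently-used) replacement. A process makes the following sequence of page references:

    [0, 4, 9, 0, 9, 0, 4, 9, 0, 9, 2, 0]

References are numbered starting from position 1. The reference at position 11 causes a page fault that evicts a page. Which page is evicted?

4

pos 1: 0 → fault, frames {0}
pos 2: 4 → fault, frames {0,4}
pos 3: 9 → fault, frames {0,4,9}
pos 4: 0 → hit
pos 5: 9 → hit
pos 6: 0 → hit
pos 7: 4 → hit
pos 8: 9 → hit
pos 9: 0 → hit
pos 10: 9 → hit
pos 11: 2 → fault, evict 4, frames {0,9,2}
At position 11, page 4 is evicted.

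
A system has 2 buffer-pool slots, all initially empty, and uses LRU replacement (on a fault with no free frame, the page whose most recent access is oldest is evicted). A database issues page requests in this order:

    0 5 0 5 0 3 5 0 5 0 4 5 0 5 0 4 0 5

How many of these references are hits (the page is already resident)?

8

0: miss, frames (0)
5: miss, frames (0 5)
0: hit
5: hit
0: hit
3: miss, evict 5, frames (0 3)
5: miss, evict 0, frames (3 5)
0: miss, evict 3, frames (5 0)
5: hit
0: hit
4: miss, evict 5, frames (0 4)
5: miss, evict 0, frames (4 5)
0: miss, evict 4, frames (5 0)
5: hit
0: hit
4: miss, evict 5, frames (0 4)
0: hit
5: miss, evict 4, frames (0 5)
Hits: 8.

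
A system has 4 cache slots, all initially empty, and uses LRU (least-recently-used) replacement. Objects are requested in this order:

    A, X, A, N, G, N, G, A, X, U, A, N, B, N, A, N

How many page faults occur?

7

A -> miss, frames [A]
X -> miss, frames [A, X]
A -> hit
N -> miss, frames [X, A, N]
G -> miss, frames [X, A, N, G]
N -> hit
G -> hit
A -> hit
X -> hit
U -> miss, evict N, frames [G, A, X, U]
A -> hit
N -> miss, evict G, frames [X, U, A, N]
B -> miss, evict X, frames [U, A, N, B]
N -> hit
A -> hit
N -> hit
Page faults: 7.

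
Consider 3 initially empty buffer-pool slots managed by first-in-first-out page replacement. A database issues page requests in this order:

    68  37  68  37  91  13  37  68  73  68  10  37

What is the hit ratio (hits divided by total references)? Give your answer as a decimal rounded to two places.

0.33

68 -> miss, frames [68]
37 -> miss, frames [68, 37]
68 -> hit
37 -> hit
91 -> miss, frames [68, 37, 91]
13 -> miss, evict 68, frames [37, 91, 13]
37 -> hit
68 -> miss, evict 37, frames [91, 13, 68]
73 -> miss, evict 91, frames [13, 68, 73]
68 -> hit
10 -> miss, evict 13, frames [68, 73, 10]
37 -> miss, evict 68, frames [73, 10, 37]
Hits: 4 of 12 references → 4/12 = 0.3333.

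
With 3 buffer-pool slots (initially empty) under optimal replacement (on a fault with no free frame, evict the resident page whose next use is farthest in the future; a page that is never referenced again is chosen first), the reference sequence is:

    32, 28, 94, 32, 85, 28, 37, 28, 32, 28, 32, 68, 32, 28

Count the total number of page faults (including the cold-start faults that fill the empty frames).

32 -> miss, frames (32)
28 -> miss, frames (32 28)
94 -> miss, frames (32 28 94)
32 -> hit
85 -> miss, evict 94, frames (32 28 85)
28 -> hit
37 -> miss, evict 85, frames (32 28 37)
28 -> hit
32 -> hit
28 -> hit
32 -> hit
68 -> miss, evict 37, frames (32 28 68)
32 -> hit
28 -> hit
Page faults: 6.

6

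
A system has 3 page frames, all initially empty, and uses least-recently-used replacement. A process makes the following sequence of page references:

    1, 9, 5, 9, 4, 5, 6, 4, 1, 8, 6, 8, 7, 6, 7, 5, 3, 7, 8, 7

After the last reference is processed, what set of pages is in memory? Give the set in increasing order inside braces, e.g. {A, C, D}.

1 -> miss, frames [1]
9 -> miss, frames [1, 9]
5 -> miss, frames [1, 9, 5]
9 -> hit
4 -> miss, evict 1, frames [5, 9, 4]
5 -> hit
6 -> miss, evict 9, frames [4, 5, 6]
4 -> hit
1 -> miss, evict 5, frames [6, 4, 1]
8 -> miss, evict 6, frames [4, 1, 8]
6 -> miss, evict 4, frames [1, 8, 6]
8 -> hit
7 -> miss, evict 1, frames [6, 8, 7]
6 -> hit
7 -> hit
5 -> miss, evict 8, frames [6, 7, 5]
3 -> miss, evict 6, frames [7, 5, 3]
7 -> hit
8 -> miss, evict 5, frames [3, 7, 8]
7 -> hit

{3, 7, 8}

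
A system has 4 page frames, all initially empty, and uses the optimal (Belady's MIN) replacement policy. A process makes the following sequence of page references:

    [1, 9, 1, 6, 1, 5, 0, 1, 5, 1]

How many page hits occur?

1 -> miss, frames [1]
9 -> miss, frames [1, 9]
1 -> hit
6 -> miss, frames [1, 9, 6]
1 -> hit
5 -> miss, frames [1, 9, 6, 5]
0 -> miss, evict 6, frames [1, 9, 5, 0]
1 -> hit
5 -> hit
1 -> hit
Hits: 5.

5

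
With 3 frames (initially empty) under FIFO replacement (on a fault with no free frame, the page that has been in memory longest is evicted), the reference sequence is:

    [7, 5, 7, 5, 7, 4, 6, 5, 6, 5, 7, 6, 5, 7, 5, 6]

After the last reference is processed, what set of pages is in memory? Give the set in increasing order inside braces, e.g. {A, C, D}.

{5, 6, 7}

7: miss, frames (7)
5: miss, frames (7 5)
7: hit
5: hit
7: hit
4: miss, frames (7 5 4)
6: miss, evict 7, frames (5 4 6)
5: hit
6: hit
5: hit
7: miss, evict 5, frames (4 6 7)
6: hit
5: miss, evict 4, frames (6 7 5)
7: hit
5: hit
6: hit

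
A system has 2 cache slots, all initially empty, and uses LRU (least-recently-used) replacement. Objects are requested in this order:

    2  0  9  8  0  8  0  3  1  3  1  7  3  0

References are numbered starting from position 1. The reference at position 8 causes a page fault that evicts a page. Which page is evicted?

pos 1: 2: fault, frames (2)
pos 2: 0: fault, frames (2 0)
pos 3: 9: fault, evict 2, frames (0 9)
pos 4: 8: fault, evict 0, frames (9 8)
pos 5: 0: fault, evict 9, frames (8 0)
pos 6: 8: hit
pos 7: 0: hit
pos 8: 3: fault, evict 8, frames (0 3)
At position 8, page 8 is evicted.

8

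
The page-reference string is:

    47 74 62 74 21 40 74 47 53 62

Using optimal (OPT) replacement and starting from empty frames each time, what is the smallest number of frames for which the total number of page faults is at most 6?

4

f=1: 10 faults
f=2: 8 faults
f=3: 7 faults
f=4: 6 faults
f=5: 6 faults
f=6: 6 faults
Smallest f with faults ≤ 6 is 4.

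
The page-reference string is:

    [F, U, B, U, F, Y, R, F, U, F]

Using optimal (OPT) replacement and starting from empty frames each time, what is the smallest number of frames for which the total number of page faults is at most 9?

f=1: 10 faults
f=2: 7 faults
f=3: 5 faults
f=4: 5 faults
f=5: 5 faults
Smallest f with faults ≤ 9 is 2.

2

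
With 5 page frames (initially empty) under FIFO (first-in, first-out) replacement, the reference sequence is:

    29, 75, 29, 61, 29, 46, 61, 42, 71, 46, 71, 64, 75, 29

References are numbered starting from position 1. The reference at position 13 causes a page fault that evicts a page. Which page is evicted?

pos 1: 29 → fault, frames {29}
pos 2: 75 → fault, frames {29,75}
pos 3: 29 → hit
pos 4: 61 → fault, frames {29,75,61}
pos 5: 29 → hit
pos 6: 46 → fault, frames {29,75,61,46}
pos 7: 61 → hit
pos 8: 42 → fault, frames {29,75,61,46,42}
pos 9: 71 → fault, evict 29, frames {75,61,46,42,71}
pos 10: 46 → hit
pos 11: 71 → hit
pos 12: 64 → fault, evict 75, frames {61,46,42,71,64}
pos 13: 75 → fault, evict 61, frames {46,42,71,64,75}
At position 13, page 61 is evicted.

61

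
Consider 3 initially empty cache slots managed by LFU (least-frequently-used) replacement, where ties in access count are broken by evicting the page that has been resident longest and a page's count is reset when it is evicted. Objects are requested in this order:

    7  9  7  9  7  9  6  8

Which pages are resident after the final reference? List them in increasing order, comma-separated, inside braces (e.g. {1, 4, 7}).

7 -> miss, frames (7)
9 -> miss, frames (7 9)
7 -> hit
9 -> hit
7 -> hit
9 -> hit
6 -> miss, frames (7 9 6)
8 -> miss, evict 6, frames (7 9 8)

{7, 8, 9}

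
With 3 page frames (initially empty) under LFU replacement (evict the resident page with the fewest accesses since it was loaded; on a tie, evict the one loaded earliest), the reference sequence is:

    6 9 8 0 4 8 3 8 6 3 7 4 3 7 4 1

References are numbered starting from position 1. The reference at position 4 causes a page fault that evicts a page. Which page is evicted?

pos 1: 6 -> fault, frames [6]
pos 2: 9 -> fault, frames [6, 9]
pos 3: 8 -> fault, frames [6, 9, 8]
pos 4: 0 -> fault, evict 6, frames [9, 8, 0]
At position 4, page 6 is evicted.

6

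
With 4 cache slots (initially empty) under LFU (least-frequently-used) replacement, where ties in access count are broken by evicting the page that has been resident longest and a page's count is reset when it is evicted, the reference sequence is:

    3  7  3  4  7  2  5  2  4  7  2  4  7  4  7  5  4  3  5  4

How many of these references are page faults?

9

3 -> miss, frames (3)
7 -> miss, frames (3 7)
3 -> hit
4 -> miss, frames (3 7 4)
7 -> hit
2 -> miss, frames (3 7 4 2)
5 -> miss, evict 4, frames (3 7 2 5)
2 -> hit
4 -> miss, evict 5, frames (3 7 2 4)
7 -> hit
2 -> hit
4 -> hit
7 -> hit
4 -> hit
7 -> hit
5 -> miss, evict 3, frames (7 2 4 5)
4 -> hit
3 -> miss, evict 5, frames (7 2 4 3)
5 -> miss, evict 3, frames (7 2 4 5)
4 -> hit
Page faults: 9.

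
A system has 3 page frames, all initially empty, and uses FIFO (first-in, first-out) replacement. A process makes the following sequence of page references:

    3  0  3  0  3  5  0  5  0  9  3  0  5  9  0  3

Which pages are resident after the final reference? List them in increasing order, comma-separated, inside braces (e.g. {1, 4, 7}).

{3, 5, 9}

3 -> miss, frames [3]
0 -> miss, frames [3, 0]
3 -> hit
0 -> hit
3 -> hit
5 -> miss, frames [3, 0, 5]
0 -> hit
5 -> hit
0 -> hit
9 -> miss, evict 3, frames [0, 5, 9]
3 -> miss, evict 0, frames [5, 9, 3]
0 -> miss, evict 5, frames [9, 3, 0]
5 -> miss, evict 9, frames [3, 0, 5]
9 -> miss, evict 3, frames [0, 5, 9]
0 -> hit
3 -> miss, evict 0, frames [5, 9, 3]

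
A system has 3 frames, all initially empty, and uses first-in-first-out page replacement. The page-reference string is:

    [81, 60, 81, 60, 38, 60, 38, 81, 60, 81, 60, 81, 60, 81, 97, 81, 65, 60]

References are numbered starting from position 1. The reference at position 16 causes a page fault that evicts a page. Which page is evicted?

pos 1: 81 -> fault, frames {81}
pos 2: 60 -> fault, frames {81,60}
pos 3: 81 -> hit
pos 4: 60 -> hit
pos 5: 38 -> fault, frames {81,60,38}
pos 6: 60 -> hit
pos 7: 38 -> hit
pos 8: 81 -> hit
pos 9: 60 -> hit
pos 10: 81 -> hit
pos 11: 60 -> hit
pos 12: 81 -> hit
pos 13: 60 -> hit
pos 14: 81 -> hit
pos 15: 97 -> fault, evict 81, frames {60,38,97}
pos 16: 81 -> fault, evict 60, frames {38,97,81}
At position 16, page 60 is evicted.

60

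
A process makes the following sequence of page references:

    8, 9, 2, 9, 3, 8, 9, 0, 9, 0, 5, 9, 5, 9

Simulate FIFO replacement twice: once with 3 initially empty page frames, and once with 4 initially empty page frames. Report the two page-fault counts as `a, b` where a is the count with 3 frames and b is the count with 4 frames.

8, 7

3 frames: F F F . F F F F . . F . . . → 8 faults.
4 frames: F F F . F . . F . . F F . . → 7 faults.
7 < 8: adding a frame reduced faults, as is typical.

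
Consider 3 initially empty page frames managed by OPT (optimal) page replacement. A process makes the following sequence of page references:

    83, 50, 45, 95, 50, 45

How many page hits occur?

83: fault, frames [83]
50: fault, frames [83, 50]
45: fault, frames [83, 50, 45]
95: fault, evict 83, frames [50, 45, 95]
50: hit
45: hit
Hits: 2.

2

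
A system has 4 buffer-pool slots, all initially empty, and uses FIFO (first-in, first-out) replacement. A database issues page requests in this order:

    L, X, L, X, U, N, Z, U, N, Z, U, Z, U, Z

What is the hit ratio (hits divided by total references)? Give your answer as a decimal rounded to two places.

L -> miss, frames [L]
X -> miss, frames [L, X]
L -> hit
X -> hit
U -> miss, frames [L, X, U]
N -> miss, frames [L, X, U, N]
Z -> miss, evict L, frames [X, U, N, Z]
U -> hit
N -> hit
Z -> hit
U -> hit
Z -> hit
U -> hit
Z -> hit
Hits: 9 of 14 references → 9/14 = 0.6429.

0.64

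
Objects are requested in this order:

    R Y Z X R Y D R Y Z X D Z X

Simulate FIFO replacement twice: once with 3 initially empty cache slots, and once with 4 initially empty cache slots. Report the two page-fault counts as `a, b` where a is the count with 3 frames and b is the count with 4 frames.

9, 10

3 frames: F F F F F F F . . F F . . . → 9 faults.
4 frames: F F F F . . F F F F F F . . → 10 faults.
10 > 9: adding a frame increased faults — Belady's anomaly.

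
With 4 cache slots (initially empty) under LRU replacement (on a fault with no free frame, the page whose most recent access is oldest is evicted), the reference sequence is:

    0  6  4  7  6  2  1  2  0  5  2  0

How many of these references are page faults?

0 → miss, frames [0]
6 → miss, frames [0, 6]
4 → miss, frames [0, 6, 4]
7 → miss, frames [0, 6, 4, 7]
6 → hit
2 → miss, evict 0, frames [4, 7, 6, 2]
1 → miss, evict 4, frames [7, 6, 2, 1]
2 → hit
0 → miss, evict 7, frames [6, 1, 2, 0]
5 → miss, evict 6, frames [1, 2, 0, 5]
2 → hit
0 → hit
Page faults: 8.

8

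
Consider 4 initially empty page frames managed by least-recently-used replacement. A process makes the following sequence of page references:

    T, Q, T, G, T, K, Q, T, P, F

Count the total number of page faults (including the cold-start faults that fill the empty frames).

T: miss, frames {T}
Q: miss, frames {T,Q}
T: hit
G: miss, frames {Q,T,G}
T: hit
K: miss, frames {Q,G,T,K}
Q: hit
T: hit
P: miss, evict G, frames {K,Q,T,P}
F: miss, evict K, frames {Q,T,P,F}
Page faults: 6.

6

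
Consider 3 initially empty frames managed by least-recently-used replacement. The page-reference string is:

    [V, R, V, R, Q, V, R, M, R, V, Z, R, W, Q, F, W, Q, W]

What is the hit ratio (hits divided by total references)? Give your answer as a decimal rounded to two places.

V: fault, frames [V]
R: fault, frames [V, R]
V: hit
R: hit
Q: fault, frames [V, R, Q]
V: hit
R: hit
M: fault, evict Q, frames [V, R, M]
R: hit
V: hit
Z: fault, evict M, frames [R, V, Z]
R: hit
W: fault, evict V, frames [Z, R, W]
Q: fault, evict Z, frames [R, W, Q]
F: fault, evict R, frames [W, Q, F]
W: hit
Q: hit
W: hit
Hits: 10 of 18 references → 10/18 = 0.5556.

0.56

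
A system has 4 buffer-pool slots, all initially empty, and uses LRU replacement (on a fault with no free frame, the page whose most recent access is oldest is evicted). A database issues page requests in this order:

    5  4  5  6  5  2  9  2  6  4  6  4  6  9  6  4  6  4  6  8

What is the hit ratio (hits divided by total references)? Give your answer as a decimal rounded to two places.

5 → fault, frames {5}
4 → fault, frames {5,4}
5 → hit
6 → fault, frames {4,5,6}
5 → hit
2 → fault, frames {4,6,5,2}
9 → fault, evict 4, frames {6,5,2,9}
2 → hit
6 → hit
4 → fault, evict 5, frames {9,2,6,4}
6 → hit
4 → hit
6 → hit
9 → hit
6 → hit
4 → hit
6 → hit
4 → hit
6 → hit
8 → fault, evict 2, frames {9,4,6,8}
Hits: 13 of 20 references → 13/20 = 0.6500.

0.65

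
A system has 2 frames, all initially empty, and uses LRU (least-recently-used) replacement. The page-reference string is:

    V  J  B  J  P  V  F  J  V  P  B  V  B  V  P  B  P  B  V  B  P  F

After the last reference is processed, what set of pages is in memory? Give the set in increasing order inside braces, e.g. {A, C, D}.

{F, P}

V → miss, frames (V)
J → miss, frames (V J)
B → miss, evict V, frames (J B)
J → hit
P → miss, evict B, frames (J P)
V → miss, evict J, frames (P V)
F → miss, evict P, frames (V F)
J → miss, evict V, frames (F J)
V → miss, evict F, frames (J V)
P → miss, evict J, frames (V P)
B → miss, evict V, frames (P B)
V → miss, evict P, frames (B V)
B → hit
V → hit
P → miss, evict B, frames (V P)
B → miss, evict V, frames (P B)
P → hit
B → hit
V → miss, evict P, frames (B V)
B → hit
P → miss, evict V, frames (B P)
F → miss, evict B, frames (P F)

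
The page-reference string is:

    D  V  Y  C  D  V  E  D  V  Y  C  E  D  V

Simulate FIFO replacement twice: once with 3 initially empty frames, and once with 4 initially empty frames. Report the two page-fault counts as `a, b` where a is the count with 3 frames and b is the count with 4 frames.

3 frames: F F F F F F F . . F F . F F → 11 faults.
4 frames: F F F F . . F F F F F F F F → 12 faults.
12 > 11: adding a frame increased faults — Belady's anomaly.

11, 12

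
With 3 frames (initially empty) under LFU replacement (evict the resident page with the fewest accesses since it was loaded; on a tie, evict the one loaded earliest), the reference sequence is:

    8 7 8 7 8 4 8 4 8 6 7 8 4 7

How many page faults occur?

8: miss, frames [8]
7: miss, frames [8, 7]
8: hit
7: hit
8: hit
4: miss, frames [8, 7, 4]
8: hit
4: hit
8: hit
6: miss, evict 7, frames [8, 4, 6]
7: miss, evict 6, frames [8, 4, 7]
8: hit
4: hit
7: hit
Page faults: 5.

5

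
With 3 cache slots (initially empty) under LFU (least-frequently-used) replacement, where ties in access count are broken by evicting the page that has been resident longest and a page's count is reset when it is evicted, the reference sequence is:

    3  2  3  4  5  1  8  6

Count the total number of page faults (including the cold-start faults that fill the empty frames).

3 -> miss, frames {3}
2 -> miss, frames {3,2}
3 -> hit
4 -> miss, frames {3,2,4}
5 -> miss, evict 2, frames {3,4,5}
1 -> miss, evict 4, frames {3,5,1}
8 -> miss, evict 5, frames {3,1,8}
6 -> miss, evict 1, frames {3,8,6}
Page faults: 7.

7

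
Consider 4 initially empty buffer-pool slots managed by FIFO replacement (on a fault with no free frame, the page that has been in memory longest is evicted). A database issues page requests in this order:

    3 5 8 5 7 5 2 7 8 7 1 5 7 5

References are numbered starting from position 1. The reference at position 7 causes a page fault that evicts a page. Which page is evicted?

3

pos 1: 3: miss, frames {3}
pos 2: 5: miss, frames {3,5}
pos 3: 8: miss, frames {3,5,8}
pos 4: 5: hit
pos 5: 7: miss, frames {3,5,8,7}
pos 6: 5: hit
pos 7: 2: miss, evict 3, frames {5,8,7,2}
At position 7, page 3 is evicted.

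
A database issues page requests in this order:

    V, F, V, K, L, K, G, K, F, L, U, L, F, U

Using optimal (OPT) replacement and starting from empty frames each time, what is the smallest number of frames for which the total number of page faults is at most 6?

4

f=1: 14 faults
f=2: 9 faults
f=3: 7 faults
f=4: 6 faults
f=5: 6 faults
f=6: 6 faults
Smallest f with faults ≤ 6 is 4.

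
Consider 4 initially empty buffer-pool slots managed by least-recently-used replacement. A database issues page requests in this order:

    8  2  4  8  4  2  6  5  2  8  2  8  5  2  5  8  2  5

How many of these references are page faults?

6

8 → miss, frames (8)
2 → miss, frames (8 2)
4 → miss, frames (8 2 4)
8 → hit
4 → hit
2 → hit
6 → miss, frames (8 4 2 6)
5 → miss, evict 8, frames (4 2 6 5)
2 → hit
8 → miss, evict 4, frames (6 5 2 8)
2 → hit
8 → hit
5 → hit
2 → hit
5 → hit
8 → hit
2 → hit
5 → hit
Page faults: 6.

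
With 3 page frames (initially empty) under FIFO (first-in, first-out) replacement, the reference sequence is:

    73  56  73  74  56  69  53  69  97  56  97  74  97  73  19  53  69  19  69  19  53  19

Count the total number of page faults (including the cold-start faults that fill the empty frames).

12

73 -> miss, frames (73)
56 -> miss, frames (73 56)
73 -> hit
74 -> miss, frames (73 56 74)
56 -> hit
69 -> miss, evict 73, frames (56 74 69)
53 -> miss, evict 56, frames (74 69 53)
69 -> hit
97 -> miss, evict 74, frames (69 53 97)
56 -> miss, evict 69, frames (53 97 56)
97 -> hit
74 -> miss, evict 53, frames (97 56 74)
97 -> hit
73 -> miss, evict 97, frames (56 74 73)
19 -> miss, evict 56, frames (74 73 19)
53 -> miss, evict 74, frames (73 19 53)
69 -> miss, evict 73, frames (19 53 69)
19 -> hit
69 -> hit
19 -> hit
53 -> hit
19 -> hit
Page faults: 12.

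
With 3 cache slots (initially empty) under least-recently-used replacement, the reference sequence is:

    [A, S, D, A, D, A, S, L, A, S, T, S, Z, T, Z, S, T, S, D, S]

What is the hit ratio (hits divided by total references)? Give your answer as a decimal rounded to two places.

A -> fault, frames [A]
S -> fault, frames [A, S]
D -> fault, frames [A, S, D]
A -> hit
D -> hit
A -> hit
S -> hit
L -> fault, evict D, frames [A, S, L]
A -> hit
S -> hit
T -> fault, evict L, frames [A, S, T]
S -> hit
Z -> fault, evict A, frames [T, S, Z]
T -> hit
Z -> hit
S -> hit
T -> hit
S -> hit
D -> fault, evict Z, frames [T, S, D]
S -> hit
Hits: 13 of 20 references → 13/20 = 0.6500.

0.65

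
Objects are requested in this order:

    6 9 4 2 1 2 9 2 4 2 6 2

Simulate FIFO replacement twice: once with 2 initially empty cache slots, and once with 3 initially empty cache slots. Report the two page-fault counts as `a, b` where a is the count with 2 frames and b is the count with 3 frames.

10, 9

2 frames: F F F F F . F F F . F F → 10 faults.
3 frames: F F F F F . F . F F F . → 9 faults.
9 < 10: adding a frame reduced faults, as is typical.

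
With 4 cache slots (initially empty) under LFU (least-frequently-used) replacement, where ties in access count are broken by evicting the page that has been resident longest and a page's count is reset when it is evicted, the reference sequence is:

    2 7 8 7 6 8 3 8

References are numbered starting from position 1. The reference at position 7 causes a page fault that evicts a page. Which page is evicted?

2

pos 1: 2: miss, frames (2)
pos 2: 7: miss, frames (2 7)
pos 3: 8: miss, frames (2 7 8)
pos 4: 7: hit
pos 5: 6: miss, frames (2 7 8 6)
pos 6: 8: hit
pos 7: 3: miss, evict 2, frames (7 8 6 3)
At position 7, page 2 is evicted.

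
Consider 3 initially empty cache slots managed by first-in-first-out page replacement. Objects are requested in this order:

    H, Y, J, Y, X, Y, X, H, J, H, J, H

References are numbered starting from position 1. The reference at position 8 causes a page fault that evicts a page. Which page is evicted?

pos 1: H: miss, frames (H)
pos 2: Y: miss, frames (H Y)
pos 3: J: miss, frames (H Y J)
pos 4: Y: hit
pos 5: X: miss, evict H, frames (Y J X)
pos 6: Y: hit
pos 7: X: hit
pos 8: H: miss, evict Y, frames (J X H)
At position 8, page Y is evicted.

Y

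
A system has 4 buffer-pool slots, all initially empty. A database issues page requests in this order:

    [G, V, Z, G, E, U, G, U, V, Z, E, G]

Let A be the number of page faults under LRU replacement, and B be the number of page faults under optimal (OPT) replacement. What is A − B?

3

Under LRU: F F F . F F . . F F F F → 9 faults.
Under OPT: F F F . F F . . . . F . → 6 faults.
A − B = 9 − 6 = 3.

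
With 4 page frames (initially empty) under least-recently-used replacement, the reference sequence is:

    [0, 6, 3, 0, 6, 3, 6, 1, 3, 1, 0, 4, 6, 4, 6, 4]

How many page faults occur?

0 → miss, frames {0}
6 → miss, frames {0,6}
3 → miss, frames {0,6,3}
0 → hit
6 → hit
3 → hit
6 → hit
1 → miss, frames {0,3,6,1}
3 → hit
1 → hit
0 → hit
4 → miss, evict 6, frames {3,1,0,4}
6 → miss, evict 3, frames {1,0,4,6}
4 → hit
6 → hit
4 → hit
Page faults: 6.

6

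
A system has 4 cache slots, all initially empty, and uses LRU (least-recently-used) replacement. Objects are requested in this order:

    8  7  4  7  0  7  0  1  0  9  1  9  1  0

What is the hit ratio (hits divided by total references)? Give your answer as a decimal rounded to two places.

8 → fault, frames (8)
7 → fault, frames (8 7)
4 → fault, frames (8 7 4)
7 → hit
0 → fault, frames (8 4 7 0)
7 → hit
0 → hit
1 → fault, evict 8, frames (4 7 0 1)
0 → hit
9 → fault, evict 4, frames (7 1 0 9)
1 → hit
9 → hit
1 → hit
0 → hit
Hits: 8 of 14 references → 8/14 = 0.5714.

0.57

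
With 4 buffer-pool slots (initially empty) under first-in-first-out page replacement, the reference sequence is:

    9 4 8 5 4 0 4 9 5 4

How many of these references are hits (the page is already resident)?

3

9 -> fault, frames (9)
4 -> fault, frames (9 4)
8 -> fault, frames (9 4 8)
5 -> fault, frames (9 4 8 5)
4 -> hit
0 -> fault, evict 9, frames (4 8 5 0)
4 -> hit
9 -> fault, evict 4, frames (8 5 0 9)
5 -> hit
4 -> fault, evict 8, frames (5 0 9 4)
Hits: 3.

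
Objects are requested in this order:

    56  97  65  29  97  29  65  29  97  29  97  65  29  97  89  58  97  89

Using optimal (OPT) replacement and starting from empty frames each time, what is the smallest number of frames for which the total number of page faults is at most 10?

3

f=1: 18 faults
f=2: 11 faults
f=3: 6 faults
f=4: 6 faults
f=5: 6 faults
f=6: 6 faults
Smallest f with faults ≤ 10 is 3.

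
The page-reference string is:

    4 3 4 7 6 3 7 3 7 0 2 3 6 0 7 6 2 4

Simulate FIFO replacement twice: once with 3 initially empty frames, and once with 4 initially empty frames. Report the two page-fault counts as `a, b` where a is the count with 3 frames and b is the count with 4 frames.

12, 10

3 frames: F F . F F . . . . F F F F F F . F F → 12 faults.
4 frames: F F . F F . . . . F F F . . F F . F → 10 faults.
10 < 12: adding a frame reduced faults, as is typical.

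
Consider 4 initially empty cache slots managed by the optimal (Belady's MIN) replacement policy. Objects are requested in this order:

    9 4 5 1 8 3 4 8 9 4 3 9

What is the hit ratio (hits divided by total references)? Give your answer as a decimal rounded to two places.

9 -> fault, frames (9)
4 -> fault, frames (9 4)
5 -> fault, frames (9 4 5)
1 -> fault, frames (9 4 5 1)
8 -> fault, evict 1, frames (9 4 5 8)
3 -> fault, evict 5, frames (9 4 8 3)
4 -> hit
8 -> hit
9 -> hit
4 -> hit
3 -> hit
9 -> hit
Hits: 6 of 12 references → 6/12 = 0.5000.

0.50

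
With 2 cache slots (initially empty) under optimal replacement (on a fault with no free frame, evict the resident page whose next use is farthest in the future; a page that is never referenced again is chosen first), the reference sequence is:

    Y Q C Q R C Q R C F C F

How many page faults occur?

Y → miss, frames [Y]
Q → miss, frames [Y, Q]
C → miss, evict Y, frames [Q, C]
Q → hit
R → miss, evict Q, frames [C, R]
C → hit
Q → miss, evict C, frames [R, Q]
R → hit
C → miss, evict Q, frames [R, C]
F → miss, evict R, frames [C, F]
C → hit
F → hit
Page faults: 7.

7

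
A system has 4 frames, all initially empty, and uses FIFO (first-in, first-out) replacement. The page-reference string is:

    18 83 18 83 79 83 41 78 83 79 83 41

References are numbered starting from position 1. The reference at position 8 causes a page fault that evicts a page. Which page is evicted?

18

pos 1: 18: miss, frames {18}
pos 2: 83: miss, frames {18,83}
pos 3: 18: hit
pos 4: 83: hit
pos 5: 79: miss, frames {18,83,79}
pos 6: 83: hit
pos 7: 41: miss, frames {18,83,79,41}
pos 8: 78: miss, evict 18, frames {83,79,41,78}
At position 8, page 18 is evicted.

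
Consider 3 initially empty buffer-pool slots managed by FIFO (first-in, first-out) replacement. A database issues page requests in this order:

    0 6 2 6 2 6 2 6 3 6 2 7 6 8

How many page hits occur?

7

0: fault, frames {0}
6: fault, frames {0,6}
2: fault, frames {0,6,2}
6: hit
2: hit
6: hit
2: hit
6: hit
3: fault, evict 0, frames {6,2,3}
6: hit
2: hit
7: fault, evict 6, frames {2,3,7}
6: fault, evict 2, frames {3,7,6}
8: fault, evict 3, frames {7,6,8}
Hits: 7.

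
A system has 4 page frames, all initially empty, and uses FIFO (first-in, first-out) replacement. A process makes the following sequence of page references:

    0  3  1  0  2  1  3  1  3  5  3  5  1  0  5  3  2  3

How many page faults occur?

7

0 -> miss, frames [0]
3 -> miss, frames [0, 3]
1 -> miss, frames [0, 3, 1]
0 -> hit
2 -> miss, frames [0, 3, 1, 2]
1 -> hit
3 -> hit
1 -> hit
3 -> hit
5 -> miss, evict 0, frames [3, 1, 2, 5]
3 -> hit
5 -> hit
1 -> hit
0 -> miss, evict 3, frames [1, 2, 5, 0]
5 -> hit
3 -> miss, evict 1, frames [2, 5, 0, 3]
2 -> hit
3 -> hit
Page faults: 7.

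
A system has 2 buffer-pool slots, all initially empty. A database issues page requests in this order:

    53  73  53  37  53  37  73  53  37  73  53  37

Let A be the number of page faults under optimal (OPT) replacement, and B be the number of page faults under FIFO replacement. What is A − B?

Under OPT: F F . F . . F . F . F . → 6 faults.
Under FIFO: F F . F F . F . F . F . → 7 faults.
A − B = 6 − 7 = -1.

-1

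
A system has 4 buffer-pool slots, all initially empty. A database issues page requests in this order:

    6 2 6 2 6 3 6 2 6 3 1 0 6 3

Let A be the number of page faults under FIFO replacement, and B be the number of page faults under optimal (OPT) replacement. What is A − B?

1

Under FIFO: F F . . . F . . . . F F F . → 6 faults.
Under OPT: F F . . . F . . . . F F . . → 5 faults.
A − B = 6 − 5 = 1.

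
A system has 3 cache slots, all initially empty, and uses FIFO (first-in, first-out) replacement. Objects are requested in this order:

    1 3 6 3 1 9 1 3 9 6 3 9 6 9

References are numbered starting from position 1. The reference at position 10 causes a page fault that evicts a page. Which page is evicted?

9

pos 1: 1 -> miss, frames [1]
pos 2: 3 -> miss, frames [1, 3]
pos 3: 6 -> miss, frames [1, 3, 6]
pos 4: 3 -> hit
pos 5: 1 -> hit
pos 6: 9 -> miss, evict 1, frames [3, 6, 9]
pos 7: 1 -> miss, evict 3, frames [6, 9, 1]
pos 8: 3 -> miss, evict 6, frames [9, 1, 3]
pos 9: 9 -> hit
pos 10: 6 -> miss, evict 9, frames [1, 3, 6]
At position 10, page 9 is evicted.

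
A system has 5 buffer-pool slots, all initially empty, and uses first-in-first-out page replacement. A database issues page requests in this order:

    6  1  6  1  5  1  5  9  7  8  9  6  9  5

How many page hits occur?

7

6: fault, frames {6}
1: fault, frames {6,1}
6: hit
1: hit
5: fault, frames {6,1,5}
1: hit
5: hit
9: fault, frames {6,1,5,9}
7: fault, frames {6,1,5,9,7}
8: fault, evict 6, frames {1,5,9,7,8}
9: hit
6: fault, evict 1, frames {5,9,7,8,6}
9: hit
5: hit
Hits: 7.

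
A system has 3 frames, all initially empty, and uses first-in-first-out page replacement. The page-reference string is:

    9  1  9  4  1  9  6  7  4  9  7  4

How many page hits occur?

9: miss, frames [9]
1: miss, frames [9, 1]
9: hit
4: miss, frames [9, 1, 4]
1: hit
9: hit
6: miss, evict 9, frames [1, 4, 6]
7: miss, evict 1, frames [4, 6, 7]
4: hit
9: miss, evict 4, frames [6, 7, 9]
7: hit
4: miss, evict 6, frames [7, 9, 4]
Hits: 5.

5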